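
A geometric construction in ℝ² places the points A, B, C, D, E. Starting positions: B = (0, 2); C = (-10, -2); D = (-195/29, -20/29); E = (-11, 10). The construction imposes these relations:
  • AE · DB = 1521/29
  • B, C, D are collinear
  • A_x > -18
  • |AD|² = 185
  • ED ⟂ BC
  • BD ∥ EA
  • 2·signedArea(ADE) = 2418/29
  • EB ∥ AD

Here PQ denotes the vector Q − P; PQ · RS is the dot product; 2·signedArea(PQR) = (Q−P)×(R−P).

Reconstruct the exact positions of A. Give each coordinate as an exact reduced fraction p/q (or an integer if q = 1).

A = (-514/29, 212/29)

1. A_x = -514/29  [EB ∥ AD ∩ BD ∥ EA]
2. A_y = 212/29  [EB ∥ AD ∩ BD ∥ EA]
   → A = (-514/29, 212/29)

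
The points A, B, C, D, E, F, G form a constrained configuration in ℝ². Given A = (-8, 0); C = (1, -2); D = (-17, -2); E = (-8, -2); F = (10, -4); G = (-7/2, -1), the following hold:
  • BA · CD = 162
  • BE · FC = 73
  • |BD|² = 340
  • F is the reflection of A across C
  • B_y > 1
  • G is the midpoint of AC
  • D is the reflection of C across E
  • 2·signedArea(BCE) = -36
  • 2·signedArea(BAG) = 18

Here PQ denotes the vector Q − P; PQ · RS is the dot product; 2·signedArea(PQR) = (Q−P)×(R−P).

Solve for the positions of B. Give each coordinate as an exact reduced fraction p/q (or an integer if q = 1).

1. B_x = 1  [2·signedArea(BAG) = 18 ∩ 2·signedArea(BCE) = -36]
2. B_y = 2  [2·signedArea(BAG) = 18 ∩ 2·signedArea(BCE) = -36]
   → B = (1, 2)

B = (1, 2)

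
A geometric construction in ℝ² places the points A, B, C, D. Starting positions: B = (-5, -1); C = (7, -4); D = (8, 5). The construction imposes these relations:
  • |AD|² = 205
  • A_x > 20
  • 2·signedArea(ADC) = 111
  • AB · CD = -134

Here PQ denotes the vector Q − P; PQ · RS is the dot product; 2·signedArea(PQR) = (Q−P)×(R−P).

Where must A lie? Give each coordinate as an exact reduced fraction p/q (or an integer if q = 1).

1. A_x = 21  [AB · CD = -134 ∩ 2·signedArea(ADC) = 111]
2. A_y = 11  [AB · CD = -134 ∩ 2·signedArea(ADC) = 111]
   → A = (21, 11)

A = (21, 11)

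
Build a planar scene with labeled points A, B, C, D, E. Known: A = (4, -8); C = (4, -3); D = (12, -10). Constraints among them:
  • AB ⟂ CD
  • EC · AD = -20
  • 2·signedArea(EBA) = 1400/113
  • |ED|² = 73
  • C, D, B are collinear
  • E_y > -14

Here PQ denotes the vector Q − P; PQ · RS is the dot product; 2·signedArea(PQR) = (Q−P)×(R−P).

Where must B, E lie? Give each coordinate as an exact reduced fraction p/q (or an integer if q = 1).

B = (732/113, -584/113)
E = (4, -13)

1. B_x = 732/113  [C, D, B are collinear ∩ AB ⟂ CD]
2. B_y = -584/113  [C, D, B are collinear ∩ AB ⟂ CD]
   → B = (732/113, -584/113)
3. E_x = 4  [2·signedArea(EBA) = 1400/113 ∩ EC · AD = -20]
4. E_y = -13  [2·signedArea(EBA) = 1400/113 ∩ EC · AD = -20]
   → E = (4, -13)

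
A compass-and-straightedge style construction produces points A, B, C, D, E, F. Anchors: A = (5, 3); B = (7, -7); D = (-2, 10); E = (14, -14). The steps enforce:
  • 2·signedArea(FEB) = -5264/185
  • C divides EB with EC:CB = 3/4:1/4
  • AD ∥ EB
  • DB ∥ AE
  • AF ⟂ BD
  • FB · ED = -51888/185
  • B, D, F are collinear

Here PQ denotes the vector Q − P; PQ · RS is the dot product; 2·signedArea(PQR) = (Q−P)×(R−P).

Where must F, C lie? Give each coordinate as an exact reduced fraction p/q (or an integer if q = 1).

1. F_x = 449/185  [B, D, F are collinear ∩ AF ⟂ BD]
2. F_y = 303/185  [B, D, F are collinear ∩ AF ⟂ BD]
   → F = (449/185, 303/185)
3. C_x = 35/4  [C divides EB with EC:CB = 3/4:1/4]
4. C_y = -35/4  [C divides EB with EC:CB = 3/4:1/4]
   → C = (35/4, -35/4)

C = (35/4, -35/4)
F = (449/185, 303/185)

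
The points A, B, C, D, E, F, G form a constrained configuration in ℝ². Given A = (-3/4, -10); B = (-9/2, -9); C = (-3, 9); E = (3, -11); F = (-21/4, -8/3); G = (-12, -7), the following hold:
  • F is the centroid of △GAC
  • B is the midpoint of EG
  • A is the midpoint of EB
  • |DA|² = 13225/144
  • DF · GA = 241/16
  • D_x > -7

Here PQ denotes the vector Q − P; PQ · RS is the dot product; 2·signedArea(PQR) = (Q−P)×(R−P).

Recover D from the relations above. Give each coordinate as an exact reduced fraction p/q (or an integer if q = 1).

D = (-13/2, -7/3)

1. D_x = -13/2  [line -45/4·x + 3·y + -529/8 = 0 ∩ |DA|² = 13225/144]
2. D_y = -7/3  [line -45/4·x + 3·y + -529/8 = 0 ∩ |DA|² = 13225/144]
   → D = (-13/2, -7/3)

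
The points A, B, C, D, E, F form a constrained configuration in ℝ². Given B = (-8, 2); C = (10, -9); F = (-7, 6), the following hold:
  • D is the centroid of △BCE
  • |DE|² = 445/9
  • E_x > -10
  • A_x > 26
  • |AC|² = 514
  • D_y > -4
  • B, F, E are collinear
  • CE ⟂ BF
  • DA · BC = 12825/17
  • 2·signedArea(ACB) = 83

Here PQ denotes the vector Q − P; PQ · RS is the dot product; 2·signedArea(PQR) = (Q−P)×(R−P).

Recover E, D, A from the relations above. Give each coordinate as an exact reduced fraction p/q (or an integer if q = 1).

1. E_x = -162/17  [B, F, E are collinear ∩ CE ⟂ BF]
2. E_y = -70/17  [B, F, E are collinear ∩ CE ⟂ BF]
   → E = (-162/17, -70/17)
3. D_x = -128/51  [D is the centroid of △BCE]
4. D_y = -63/17  [D is the centroid of △BCE]
   → D = (-128/51, -63/17)
5. A_x = 27  [2·signedArea(ACB) = 83 ∩ DA · BC = 12825/17]
6. A_y = -24  [2·signedArea(ACB) = 83 ∩ DA · BC = 12825/17]
   → A = (27, -24)

A = (27, -24)
D = (-128/51, -63/17)
E = (-162/17, -70/17)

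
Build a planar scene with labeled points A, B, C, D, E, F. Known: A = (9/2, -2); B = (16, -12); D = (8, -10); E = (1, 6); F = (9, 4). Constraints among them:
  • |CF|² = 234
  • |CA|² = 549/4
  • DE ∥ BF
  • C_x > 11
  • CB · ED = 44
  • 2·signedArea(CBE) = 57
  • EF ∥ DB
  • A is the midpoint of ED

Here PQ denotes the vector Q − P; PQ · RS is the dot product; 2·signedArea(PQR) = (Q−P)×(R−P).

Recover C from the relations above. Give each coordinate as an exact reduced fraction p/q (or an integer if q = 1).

1. C_x = 12  [CB · ED = 44 ∩ 2·signedArea(CBE) = 57]
2. C_y = -11  [CB · ED = 44 ∩ 2·signedArea(CBE) = 57]
   → C = (12, -11)

C = (12, -11)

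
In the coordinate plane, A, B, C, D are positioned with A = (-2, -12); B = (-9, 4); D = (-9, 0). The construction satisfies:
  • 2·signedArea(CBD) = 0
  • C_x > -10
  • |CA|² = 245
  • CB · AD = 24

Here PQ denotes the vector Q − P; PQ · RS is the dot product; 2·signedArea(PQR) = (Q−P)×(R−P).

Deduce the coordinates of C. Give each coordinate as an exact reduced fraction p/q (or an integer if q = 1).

C = (-9, 2)

1. C_x = -9  [2·signedArea(CBD) = 0 ∩ CB · AD = 24]
2. C_y = 2  [2·signedArea(CBD) = 0 ∩ CB · AD = 24]
   → C = (-9, 2)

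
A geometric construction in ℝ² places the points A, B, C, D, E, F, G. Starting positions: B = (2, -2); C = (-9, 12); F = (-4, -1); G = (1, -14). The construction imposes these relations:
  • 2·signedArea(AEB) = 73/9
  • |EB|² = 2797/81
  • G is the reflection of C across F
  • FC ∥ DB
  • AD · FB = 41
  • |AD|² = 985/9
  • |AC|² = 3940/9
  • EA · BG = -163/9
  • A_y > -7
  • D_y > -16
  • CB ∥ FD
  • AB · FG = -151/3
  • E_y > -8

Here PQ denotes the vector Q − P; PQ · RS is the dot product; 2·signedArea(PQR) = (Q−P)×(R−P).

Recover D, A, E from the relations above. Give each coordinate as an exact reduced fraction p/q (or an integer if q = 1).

1. D_x = 7  [FC ∥ DB ∩ CB ∥ FD]
2. D_y = -15  [FC ∥ DB ∩ CB ∥ FD]
   → D = (7, -15)
3. A_x = 5/3  [AD · FB = 41 ∩ AB · FG = -151/3]
4. A_y = -6  [AD · FB = 41 ∩ AB · FG = -151/3]
   → A = (5/3, -6)
5. E_x = 32/9  [2·signedArea(AEB) = 73/9 ∩ EA · BG = -163/9]
6. E_y = -23/3  [2·signedArea(AEB) = 73/9 ∩ EA · BG = -163/9]
   → E = (32/9, -23/3)

A = (5/3, -6)
D = (7, -15)
E = (32/9, -23/3)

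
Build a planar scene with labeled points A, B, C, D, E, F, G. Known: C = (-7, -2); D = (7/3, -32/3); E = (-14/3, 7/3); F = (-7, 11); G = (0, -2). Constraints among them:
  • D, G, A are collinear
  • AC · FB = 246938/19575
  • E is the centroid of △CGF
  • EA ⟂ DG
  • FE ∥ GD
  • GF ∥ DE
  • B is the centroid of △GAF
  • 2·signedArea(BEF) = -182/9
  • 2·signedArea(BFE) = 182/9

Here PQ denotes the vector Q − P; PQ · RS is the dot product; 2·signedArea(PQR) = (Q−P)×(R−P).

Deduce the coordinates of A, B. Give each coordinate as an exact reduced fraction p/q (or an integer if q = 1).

1. A_x = -3052/2175  [D, G, A are collinear ∩ EA ⟂ DG]
2. A_y = 6986/2175  [D, G, A are collinear ∩ EA ⟂ DG]
   → A = (-3052/2175, 6986/2175)
3. B_x = -18277/6525  [B is the centroid of △GAF]
4. B_y = 26561/6525  [B is the centroid of △GAF]
   → B = (-18277/6525, 26561/6525)

A = (-3052/2175, 6986/2175)
B = (-18277/6525, 26561/6525)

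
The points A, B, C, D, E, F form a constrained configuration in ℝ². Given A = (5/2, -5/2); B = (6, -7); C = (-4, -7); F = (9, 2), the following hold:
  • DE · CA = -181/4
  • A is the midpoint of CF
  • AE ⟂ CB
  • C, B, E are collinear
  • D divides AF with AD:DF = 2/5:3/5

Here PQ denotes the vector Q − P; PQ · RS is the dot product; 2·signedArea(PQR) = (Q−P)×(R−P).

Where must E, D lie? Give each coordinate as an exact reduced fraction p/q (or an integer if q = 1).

1. E_x = 5/2  [C, B, E are collinear ∩ AE ⟂ CB]
2. E_y = -7  [C, B, E are collinear ∩ AE ⟂ CB]
   → E = (5/2, -7)
3. D_x = 51/10  [D divides AF with AD:DF = 2/5:3/5]
4. D_y = -7/10  [D divides AF with AD:DF = 2/5:3/5]
   → D = (51/10, -7/10)

D = (51/10, -7/10)
E = (5/2, -7)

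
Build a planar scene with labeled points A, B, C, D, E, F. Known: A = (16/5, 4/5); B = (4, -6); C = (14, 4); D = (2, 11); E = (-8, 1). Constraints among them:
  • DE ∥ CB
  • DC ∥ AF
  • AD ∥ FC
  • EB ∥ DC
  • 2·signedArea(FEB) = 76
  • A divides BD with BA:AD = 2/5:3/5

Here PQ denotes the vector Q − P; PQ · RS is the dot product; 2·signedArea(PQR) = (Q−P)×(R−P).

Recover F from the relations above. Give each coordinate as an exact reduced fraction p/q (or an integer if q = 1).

1. F_x = 76/5  [AD ∥ FC ∩ DC ∥ AF]
2. F_y = -31/5  [AD ∥ FC ∩ DC ∥ AF]
   → F = (76/5, -31/5)

F = (76/5, -31/5)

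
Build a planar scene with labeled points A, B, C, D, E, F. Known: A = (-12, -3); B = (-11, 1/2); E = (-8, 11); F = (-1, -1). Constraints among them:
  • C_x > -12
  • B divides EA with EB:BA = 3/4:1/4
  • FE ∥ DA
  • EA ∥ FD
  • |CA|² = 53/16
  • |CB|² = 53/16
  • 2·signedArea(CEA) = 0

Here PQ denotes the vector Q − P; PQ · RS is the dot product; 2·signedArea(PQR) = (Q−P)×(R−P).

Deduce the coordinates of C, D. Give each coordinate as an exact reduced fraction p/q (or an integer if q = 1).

C = (-23/2, -5/4)
D = (-5, -15)

1. C_x = -23/2  [line 14·x + -4·y + 156 = 0 ∩ |CA|² = 53/16]
2. C_y = -5/4  [line 14·x + -4·y + 156 = 0 ∩ |CA|² = 53/16]
   → C = (-23/2, -5/4)
3. D_x = -5  [FE ∥ DA ∩ EA ∥ FD]
4. D_y = -15  [FE ∥ DA ∩ EA ∥ FD]
   → D = (-5, -15)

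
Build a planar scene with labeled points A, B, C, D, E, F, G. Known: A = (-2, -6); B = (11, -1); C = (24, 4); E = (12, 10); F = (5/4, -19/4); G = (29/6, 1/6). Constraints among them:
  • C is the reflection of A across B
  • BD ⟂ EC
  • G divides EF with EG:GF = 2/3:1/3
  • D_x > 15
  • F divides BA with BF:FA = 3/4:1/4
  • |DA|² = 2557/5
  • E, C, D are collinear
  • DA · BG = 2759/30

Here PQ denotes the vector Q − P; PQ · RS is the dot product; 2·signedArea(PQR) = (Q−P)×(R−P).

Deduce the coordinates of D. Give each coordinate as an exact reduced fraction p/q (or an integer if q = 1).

1. D_x = 78/5  [E, C, D are collinear ∩ BD ⟂ EC]
2. D_y = 41/5  [E, C, D are collinear ∩ BD ⟂ EC]
   → D = (78/5, 41/5)

D = (78/5, 41/5)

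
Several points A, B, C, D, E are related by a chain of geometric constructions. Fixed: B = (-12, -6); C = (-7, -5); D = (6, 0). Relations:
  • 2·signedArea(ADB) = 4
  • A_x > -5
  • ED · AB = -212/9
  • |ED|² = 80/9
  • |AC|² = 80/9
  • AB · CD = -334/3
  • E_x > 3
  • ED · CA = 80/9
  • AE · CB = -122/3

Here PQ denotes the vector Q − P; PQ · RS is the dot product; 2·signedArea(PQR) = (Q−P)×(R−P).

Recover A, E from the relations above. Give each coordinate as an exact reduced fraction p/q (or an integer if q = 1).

A = (-13/3, -11/3)
E = (10/3, -4/3)

1. A_x = -13/3  [2·signedArea(ADB) = 4 ∩ AB · CD = -334/3]
2. A_y = -11/3  [2·signedArea(ADB) = 4 ∩ AB · CD = -334/3]
   → A = (-13/3, -11/3)
3. E_x = 10/3  [AE · CB = -122/3 ∩ ED · CA = 80/9]
4. E_y = -4/3  [AE · CB = -122/3 ∩ ED · CA = 80/9]
   → E = (10/3, -4/3)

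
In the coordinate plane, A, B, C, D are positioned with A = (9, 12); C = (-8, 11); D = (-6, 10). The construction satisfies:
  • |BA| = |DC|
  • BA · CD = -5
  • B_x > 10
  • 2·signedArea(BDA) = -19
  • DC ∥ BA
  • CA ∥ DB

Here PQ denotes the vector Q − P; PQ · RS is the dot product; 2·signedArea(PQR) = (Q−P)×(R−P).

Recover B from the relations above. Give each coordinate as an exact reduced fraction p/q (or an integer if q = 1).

B = (11, 11)

1. B_x = 11  [DC ∥ BA ∩ CA ∥ DB]
2. B_y = 11  [DC ∥ BA ∩ CA ∥ DB]
   → B = (11, 11)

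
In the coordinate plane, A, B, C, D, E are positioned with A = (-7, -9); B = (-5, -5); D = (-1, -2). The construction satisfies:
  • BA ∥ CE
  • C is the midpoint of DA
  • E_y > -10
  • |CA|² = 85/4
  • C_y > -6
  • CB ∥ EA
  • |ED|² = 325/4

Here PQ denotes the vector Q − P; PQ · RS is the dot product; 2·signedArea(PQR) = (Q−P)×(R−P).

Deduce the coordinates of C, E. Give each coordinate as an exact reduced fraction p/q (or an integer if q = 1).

1. C_x = -4  [C is the midpoint of DA]
2. C_y = -11/2  [C is the midpoint of DA]
   → C = (-4, -11/2)
3. E_x = -6  [CB ∥ EA ∩ BA ∥ CE]
4. E_y = -19/2  [CB ∥ EA ∩ BA ∥ CE]
   → E = (-6, -19/2)

C = (-4, -11/2)
E = (-6, -19/2)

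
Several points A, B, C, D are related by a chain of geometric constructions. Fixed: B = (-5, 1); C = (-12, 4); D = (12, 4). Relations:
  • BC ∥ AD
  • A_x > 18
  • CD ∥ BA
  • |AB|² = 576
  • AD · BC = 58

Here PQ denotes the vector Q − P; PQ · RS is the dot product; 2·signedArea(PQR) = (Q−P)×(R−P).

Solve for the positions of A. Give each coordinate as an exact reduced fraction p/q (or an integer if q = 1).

A = (19, 1)

1. A_x = 19  [BC ∥ AD ∩ CD ∥ BA]
2. A_y = 1  [BC ∥ AD ∩ CD ∥ BA]
   → A = (19, 1)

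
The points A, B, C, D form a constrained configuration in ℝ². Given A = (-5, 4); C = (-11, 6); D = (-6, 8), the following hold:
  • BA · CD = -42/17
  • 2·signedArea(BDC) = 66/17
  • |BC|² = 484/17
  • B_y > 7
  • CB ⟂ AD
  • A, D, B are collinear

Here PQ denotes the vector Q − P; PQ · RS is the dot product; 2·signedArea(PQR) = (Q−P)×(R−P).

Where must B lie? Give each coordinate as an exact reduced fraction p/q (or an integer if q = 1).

B = (-99/17, 124/17)

1. B_x = -99/17  [A, D, B are collinear ∩ CB ⟂ AD]
2. B_y = 124/17  [A, D, B are collinear ∩ CB ⟂ AD]
   → B = (-99/17, 124/17)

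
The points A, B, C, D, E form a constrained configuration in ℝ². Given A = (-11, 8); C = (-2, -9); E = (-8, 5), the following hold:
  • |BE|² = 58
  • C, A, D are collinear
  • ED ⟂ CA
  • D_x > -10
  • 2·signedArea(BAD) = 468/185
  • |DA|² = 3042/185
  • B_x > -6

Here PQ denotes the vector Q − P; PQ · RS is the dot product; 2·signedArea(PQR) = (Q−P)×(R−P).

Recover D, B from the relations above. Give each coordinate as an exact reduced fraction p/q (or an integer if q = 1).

1. D_x = -1684/185  [C, A, D are collinear ∩ ED ⟂ CA]
2. D_y = 817/185  [C, A, D are collinear ∩ ED ⟂ CA]
   → D = (-1684/185, 817/185)
3. B_x = -5  [line 663/185·x + 351/185·y + 4017/185 = 0 ∩ |BE|² = 58]
4. B_y = -2  [line 663/185·x + 351/185·y + 4017/185 = 0 ∩ |BE|² = 58]
   → B = (-5, -2)

B = (-5, -2)
D = (-1684/185, 817/185)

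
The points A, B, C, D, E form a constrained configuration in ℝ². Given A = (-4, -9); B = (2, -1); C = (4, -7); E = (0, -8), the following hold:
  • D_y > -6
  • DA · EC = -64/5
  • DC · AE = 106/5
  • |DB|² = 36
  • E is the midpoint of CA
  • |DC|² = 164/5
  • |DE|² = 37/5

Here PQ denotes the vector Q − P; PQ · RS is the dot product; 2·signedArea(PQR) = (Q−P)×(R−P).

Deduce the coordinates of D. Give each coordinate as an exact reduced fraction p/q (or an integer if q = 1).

D = (-8/5, -29/5)

1. D_x = -8/5  [line -4·x + -1·y + -61/5 = 0 ∩ |DC|² = 164/5]
2. D_y = -29/5  [line -4·x + -1·y + -61/5 = 0 ∩ |DC|² = 164/5]
   → D = (-8/5, -29/5)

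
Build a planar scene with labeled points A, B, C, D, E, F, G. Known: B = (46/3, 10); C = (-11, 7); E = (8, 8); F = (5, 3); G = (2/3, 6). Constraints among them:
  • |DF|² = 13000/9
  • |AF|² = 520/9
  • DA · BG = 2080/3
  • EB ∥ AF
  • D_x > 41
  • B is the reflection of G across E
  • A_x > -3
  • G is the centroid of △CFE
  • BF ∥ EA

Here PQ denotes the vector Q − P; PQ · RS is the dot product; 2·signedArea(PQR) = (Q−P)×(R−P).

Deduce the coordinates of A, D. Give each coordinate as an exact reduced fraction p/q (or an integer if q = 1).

A = (-7/3, 1)
D = (125/3, 13)

1. A_x = -7/3  [EB ∥ AF ∩ BF ∥ EA]
2. A_y = 1  [EB ∥ AF ∩ BF ∥ EA]
   → A = (-7/3, 1)
3. D_x = 125/3  [line 44/3·x + 4·y + -5968/9 = 0 ∩ |DF|² = 13000/9]
4. D_y = 13  [line 44/3·x + 4·y + -5968/9 = 0 ∩ |DF|² = 13000/9]
   → D = (125/3, 13)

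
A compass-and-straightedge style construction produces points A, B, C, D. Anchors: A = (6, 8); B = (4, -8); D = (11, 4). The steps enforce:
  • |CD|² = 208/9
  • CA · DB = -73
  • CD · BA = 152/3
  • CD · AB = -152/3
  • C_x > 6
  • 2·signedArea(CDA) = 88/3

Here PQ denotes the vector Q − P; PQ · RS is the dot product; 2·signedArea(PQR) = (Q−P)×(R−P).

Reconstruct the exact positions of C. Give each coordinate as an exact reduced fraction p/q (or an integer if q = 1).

1. C_x = 7  [CD · BA = 152/3 ∩ 2·signedArea(CDA) = 88/3]
2. C_y = 4/3  [CD · BA = 152/3 ∩ 2·signedArea(CDA) = 88/3]
   → C = (7, 4/3)

C = (7, 4/3)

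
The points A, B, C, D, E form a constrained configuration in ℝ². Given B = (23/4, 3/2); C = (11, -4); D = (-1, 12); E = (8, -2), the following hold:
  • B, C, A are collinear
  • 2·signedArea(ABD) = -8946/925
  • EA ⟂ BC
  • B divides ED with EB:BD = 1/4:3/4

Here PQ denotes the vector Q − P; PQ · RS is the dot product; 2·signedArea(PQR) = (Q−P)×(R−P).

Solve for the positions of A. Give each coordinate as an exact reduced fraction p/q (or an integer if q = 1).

A = (7928/925, -1346/925)

1. A_x = 7928/925  [B, C, A are collinear ∩ EA ⟂ BC]
2. A_y = -1346/925  [B, C, A are collinear ∩ EA ⟂ BC]
   → A = (7928/925, -1346/925)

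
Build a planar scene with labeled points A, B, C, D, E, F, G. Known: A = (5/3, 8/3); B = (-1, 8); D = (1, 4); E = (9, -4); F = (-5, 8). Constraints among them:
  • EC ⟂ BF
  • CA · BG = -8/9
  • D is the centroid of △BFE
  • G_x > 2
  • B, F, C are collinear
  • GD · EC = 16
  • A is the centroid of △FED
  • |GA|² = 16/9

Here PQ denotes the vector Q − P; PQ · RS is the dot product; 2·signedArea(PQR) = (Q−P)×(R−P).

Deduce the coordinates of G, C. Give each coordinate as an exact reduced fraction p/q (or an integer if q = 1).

C = (9, 8)
G = (3, 8/3)

1. C_x = 9  [B, F, C are collinear ∩ EC ⟂ BF]
2. C_y = 8  [B, F, C are collinear ∩ EC ⟂ BF]
   → C = (9, 8)
3. G_x = 3  [GD · EC = 16 ∩ CA · BG = -8/9]
4. G_y = 8/3  [GD · EC = 16 ∩ CA · BG = -8/9]
   → G = (3, 8/3)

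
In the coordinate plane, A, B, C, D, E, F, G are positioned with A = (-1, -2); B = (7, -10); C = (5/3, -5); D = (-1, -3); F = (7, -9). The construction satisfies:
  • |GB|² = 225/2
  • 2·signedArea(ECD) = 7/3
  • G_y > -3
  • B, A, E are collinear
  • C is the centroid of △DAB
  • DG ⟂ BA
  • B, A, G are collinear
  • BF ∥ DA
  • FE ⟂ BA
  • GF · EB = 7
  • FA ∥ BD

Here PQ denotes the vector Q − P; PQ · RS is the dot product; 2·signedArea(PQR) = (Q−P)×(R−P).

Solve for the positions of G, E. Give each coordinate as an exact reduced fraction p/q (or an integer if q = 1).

E = (13/2, -19/2)
G = (-1/2, -5/2)

1. G_x = -1/2  [B, A, G are collinear ∩ DG ⟂ BA]
2. G_y = -5/2  [B, A, G are collinear ∩ DG ⟂ BA]
   → G = (-1/2, -5/2)
3. E_x = 13/2  [B, A, E are collinear ∩ FE ⟂ BA]
4. E_y = -19/2  [B, A, E are collinear ∩ FE ⟂ BA]
   → E = (13/2, -19/2)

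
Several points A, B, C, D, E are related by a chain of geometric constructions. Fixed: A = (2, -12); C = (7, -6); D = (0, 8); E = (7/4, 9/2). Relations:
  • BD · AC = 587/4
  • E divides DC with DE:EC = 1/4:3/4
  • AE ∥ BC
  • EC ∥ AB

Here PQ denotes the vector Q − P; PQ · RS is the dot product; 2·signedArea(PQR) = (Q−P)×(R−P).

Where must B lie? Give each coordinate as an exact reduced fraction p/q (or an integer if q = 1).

1. B_x = 29/4  [AE ∥ BC ∩ EC ∥ AB]
2. B_y = -45/2  [AE ∥ BC ∩ EC ∥ AB]
   → B = (29/4, -45/2)

B = (29/4, -45/2)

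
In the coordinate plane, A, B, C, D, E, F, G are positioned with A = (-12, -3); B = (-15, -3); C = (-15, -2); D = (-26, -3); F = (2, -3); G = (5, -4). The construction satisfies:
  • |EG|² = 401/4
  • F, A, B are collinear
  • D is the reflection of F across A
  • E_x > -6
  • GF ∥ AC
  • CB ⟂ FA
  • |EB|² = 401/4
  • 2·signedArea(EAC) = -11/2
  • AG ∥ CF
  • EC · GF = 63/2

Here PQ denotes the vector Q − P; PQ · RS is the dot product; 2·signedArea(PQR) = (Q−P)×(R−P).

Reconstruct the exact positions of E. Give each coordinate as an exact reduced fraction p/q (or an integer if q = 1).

1. E_x = -5  [2·signedArea(EAC) = -11/2 ∩ EC · GF = 63/2]
2. E_y = -7/2  [2·signedArea(EAC) = -11/2 ∩ EC · GF = 63/2]
   → E = (-5, -7/2)

E = (-5, -7/2)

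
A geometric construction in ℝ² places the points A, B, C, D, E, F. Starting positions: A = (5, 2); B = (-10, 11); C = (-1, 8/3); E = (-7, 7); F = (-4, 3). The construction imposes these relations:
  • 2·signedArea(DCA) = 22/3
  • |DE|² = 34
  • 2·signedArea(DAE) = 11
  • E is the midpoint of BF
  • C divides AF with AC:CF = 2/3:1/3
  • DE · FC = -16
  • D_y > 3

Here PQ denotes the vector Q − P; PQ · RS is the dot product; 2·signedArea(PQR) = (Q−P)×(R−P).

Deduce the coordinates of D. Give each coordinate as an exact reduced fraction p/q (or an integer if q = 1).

1. D_x = -2  [2·signedArea(DCA) = 22/3 ∩ 2·signedArea(DAE) = 11]
2. D_y = 4  [2·signedArea(DCA) = 22/3 ∩ 2·signedArea(DAE) = 11]
   → D = (-2, 4)

D = (-2, 4)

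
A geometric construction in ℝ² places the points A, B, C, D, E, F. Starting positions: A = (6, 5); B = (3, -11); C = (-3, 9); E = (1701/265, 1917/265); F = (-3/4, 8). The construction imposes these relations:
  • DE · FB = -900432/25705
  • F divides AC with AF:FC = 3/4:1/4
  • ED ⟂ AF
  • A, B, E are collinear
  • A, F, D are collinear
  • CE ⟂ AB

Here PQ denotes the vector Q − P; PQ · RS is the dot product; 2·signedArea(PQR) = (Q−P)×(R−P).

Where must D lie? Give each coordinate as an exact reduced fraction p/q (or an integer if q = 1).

1. D_x = 141909/25705  [A, F, D are collinear ∩ ED ⟂ AF]
2. D_y = 134001/25705  [A, F, D are collinear ∩ ED ⟂ AF]
   → D = (141909/25705, 134001/25705)

D = (141909/25705, 134001/25705)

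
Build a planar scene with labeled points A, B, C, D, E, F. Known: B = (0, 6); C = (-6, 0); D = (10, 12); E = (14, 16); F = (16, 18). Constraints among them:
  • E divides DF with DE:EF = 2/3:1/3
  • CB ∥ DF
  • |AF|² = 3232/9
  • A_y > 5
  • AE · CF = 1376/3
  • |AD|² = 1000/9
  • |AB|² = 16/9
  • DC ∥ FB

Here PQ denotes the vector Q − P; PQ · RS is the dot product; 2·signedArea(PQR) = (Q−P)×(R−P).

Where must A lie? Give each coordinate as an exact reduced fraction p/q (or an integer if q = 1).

A = (4/3, 6)

1. A_x = 4/3  [line -22·x + -18·y + 412/3 = 0 ∩ |AD|² = 1000/9]
2. A_y = 6  [line -22·x + -18·y + 412/3 = 0 ∩ |AD|² = 1000/9]
   → A = (4/3, 6)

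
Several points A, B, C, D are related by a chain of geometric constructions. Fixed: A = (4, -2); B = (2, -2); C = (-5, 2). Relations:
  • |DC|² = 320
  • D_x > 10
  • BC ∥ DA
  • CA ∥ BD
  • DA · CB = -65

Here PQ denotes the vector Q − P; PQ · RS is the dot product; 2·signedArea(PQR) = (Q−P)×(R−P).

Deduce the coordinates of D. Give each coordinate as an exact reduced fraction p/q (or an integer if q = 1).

1. D_x = 11  [BC ∥ DA ∩ CA ∥ BD]
2. D_y = -6  [BC ∥ DA ∩ CA ∥ BD]
   → D = (11, -6)

D = (11, -6)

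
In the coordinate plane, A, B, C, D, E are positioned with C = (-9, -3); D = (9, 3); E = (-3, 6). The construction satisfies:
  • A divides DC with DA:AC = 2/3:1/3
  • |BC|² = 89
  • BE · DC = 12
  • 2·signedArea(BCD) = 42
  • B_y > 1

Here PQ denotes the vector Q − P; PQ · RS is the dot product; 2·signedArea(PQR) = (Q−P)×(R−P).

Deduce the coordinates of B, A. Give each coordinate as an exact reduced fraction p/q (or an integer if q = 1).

A = (-3, -1)
B = (-1, 2)

1. B_x = -1  [BE · DC = 12 ∩ 2·signedArea(BCD) = 42]
2. B_y = 2  [BE · DC = 12 ∩ 2·signedArea(BCD) = 42]
   → B = (-1, 2)
3. A_x = -3  [A divides DC with DA:AC = 2/3:1/3]
4. A_y = -1  [A divides DC with DA:AC = 2/3:1/3]
   → A = (-3, -1)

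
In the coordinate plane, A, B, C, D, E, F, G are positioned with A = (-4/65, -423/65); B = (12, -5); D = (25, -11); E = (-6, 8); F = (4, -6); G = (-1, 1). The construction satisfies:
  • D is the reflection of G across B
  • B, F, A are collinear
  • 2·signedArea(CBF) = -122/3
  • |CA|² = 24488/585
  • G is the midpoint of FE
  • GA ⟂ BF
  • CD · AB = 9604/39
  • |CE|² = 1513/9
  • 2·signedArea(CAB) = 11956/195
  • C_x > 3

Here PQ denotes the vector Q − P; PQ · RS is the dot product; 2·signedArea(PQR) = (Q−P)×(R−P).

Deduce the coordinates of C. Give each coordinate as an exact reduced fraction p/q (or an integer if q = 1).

C = (10/3, -1)

1. C_x = 10/3  [CD · AB = 9604/39 ∩ 2·signedArea(CBF) = -122/3]
2. C_y = -1  [CD · AB = 9604/39 ∩ 2·signedArea(CBF) = -122/3]
   → C = (10/3, -1)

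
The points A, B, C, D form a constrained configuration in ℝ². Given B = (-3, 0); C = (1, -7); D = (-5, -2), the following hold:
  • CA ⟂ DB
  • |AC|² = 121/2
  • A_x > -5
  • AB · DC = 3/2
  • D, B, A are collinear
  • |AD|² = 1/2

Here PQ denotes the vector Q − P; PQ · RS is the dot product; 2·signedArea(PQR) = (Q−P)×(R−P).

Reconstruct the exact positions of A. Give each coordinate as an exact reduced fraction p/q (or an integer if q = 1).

1. A_x = -9/2  [D, B, A are collinear ∩ CA ⟂ DB]
2. A_y = -3/2  [D, B, A are collinear ∩ CA ⟂ DB]
   → A = (-9/2, -3/2)

A = (-9/2, -3/2)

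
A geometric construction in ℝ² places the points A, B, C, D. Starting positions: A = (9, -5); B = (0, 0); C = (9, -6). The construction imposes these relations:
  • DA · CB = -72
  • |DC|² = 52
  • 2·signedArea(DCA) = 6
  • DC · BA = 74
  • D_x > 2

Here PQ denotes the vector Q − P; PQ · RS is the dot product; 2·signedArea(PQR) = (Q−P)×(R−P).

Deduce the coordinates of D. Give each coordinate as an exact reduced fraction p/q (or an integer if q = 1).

D = (3, -2)

1. D_x = 3  [DC · BA = 74 ∩ DA · CB = -72]
2. D_y = -2  [DC · BA = 74 ∩ DA · CB = -72]
   → D = (3, -2)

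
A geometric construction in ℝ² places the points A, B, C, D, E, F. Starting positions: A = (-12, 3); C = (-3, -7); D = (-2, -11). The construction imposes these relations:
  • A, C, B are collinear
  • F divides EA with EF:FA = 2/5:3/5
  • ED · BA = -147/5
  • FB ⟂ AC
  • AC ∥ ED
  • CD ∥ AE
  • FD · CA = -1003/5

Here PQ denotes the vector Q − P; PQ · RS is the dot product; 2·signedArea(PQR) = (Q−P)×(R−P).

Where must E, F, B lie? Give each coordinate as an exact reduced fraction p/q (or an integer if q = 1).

1. E_x = -11  [AC ∥ ED ∩ CD ∥ AE]
2. E_y = -1  [AC ∥ ED ∩ CD ∥ AE]
   → E = (-11, -1)
3. F_x = -57/5  [F divides EA with EF:FA = 2/5:3/5]
4. F_y = 3/5  [F divides EA with EF:FA = 2/5:3/5]
   → F = (-57/5, 3/5)
5. B_x = -9537/905  [A, C, B are collinear ∩ FB ⟂ AC]
6. B_y = 249/181  [A, C, B are collinear ∩ FB ⟂ AC]
   → B = (-9537/905, 249/181)

B = (-9537/905, 249/181)
E = (-11, -1)
F = (-57/5, 3/5)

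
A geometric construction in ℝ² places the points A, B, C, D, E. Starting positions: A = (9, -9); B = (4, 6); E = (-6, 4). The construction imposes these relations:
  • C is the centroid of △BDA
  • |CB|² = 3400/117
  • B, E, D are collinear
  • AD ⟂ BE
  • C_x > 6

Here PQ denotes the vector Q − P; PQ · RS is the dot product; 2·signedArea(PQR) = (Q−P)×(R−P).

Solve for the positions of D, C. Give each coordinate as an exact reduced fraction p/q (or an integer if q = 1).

1. D_x = 77/13  [B, E, D are collinear ∩ AD ⟂ BE]
2. D_y = 83/13  [B, E, D are collinear ∩ AD ⟂ BE]
   → D = (77/13, 83/13)
3. C_x = 82/13  [C is the centroid of △BDA]
4. C_y = 44/39  [C is the centroid of △BDA]
   → C = (82/13, 44/39)

C = (82/13, 44/39)
D = (77/13, 83/13)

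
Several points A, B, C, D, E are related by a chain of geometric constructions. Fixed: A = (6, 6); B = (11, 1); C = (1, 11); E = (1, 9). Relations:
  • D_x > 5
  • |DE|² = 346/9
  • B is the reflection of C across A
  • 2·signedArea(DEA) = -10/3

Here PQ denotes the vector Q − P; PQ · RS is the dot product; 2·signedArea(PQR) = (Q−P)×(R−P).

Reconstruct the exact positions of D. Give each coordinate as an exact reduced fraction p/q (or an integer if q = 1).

1. D_x = 6  [line 3·x + 5·y + -134/3 = 0 ∩ |DE|² = 346/9]
2. D_y = 16/3  [line 3·x + 5·y + -134/3 = 0 ∩ |DE|² = 346/9]
   → D = (6, 16/3)

D = (6, 16/3)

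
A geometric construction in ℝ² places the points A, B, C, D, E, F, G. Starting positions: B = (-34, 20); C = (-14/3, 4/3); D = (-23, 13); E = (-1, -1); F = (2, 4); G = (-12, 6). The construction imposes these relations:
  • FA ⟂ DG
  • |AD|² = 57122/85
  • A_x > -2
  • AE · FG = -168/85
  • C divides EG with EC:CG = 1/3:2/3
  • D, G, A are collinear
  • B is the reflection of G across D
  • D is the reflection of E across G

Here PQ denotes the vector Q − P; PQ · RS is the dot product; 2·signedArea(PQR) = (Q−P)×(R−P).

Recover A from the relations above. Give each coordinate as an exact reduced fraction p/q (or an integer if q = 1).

1. A_x = -96/85  [D, G, A are collinear ∩ FA ⟂ DG]
2. A_y = -78/85  [D, G, A are collinear ∩ FA ⟂ DG]
   → A = (-96/85, -78/85)

A = (-96/85, -78/85)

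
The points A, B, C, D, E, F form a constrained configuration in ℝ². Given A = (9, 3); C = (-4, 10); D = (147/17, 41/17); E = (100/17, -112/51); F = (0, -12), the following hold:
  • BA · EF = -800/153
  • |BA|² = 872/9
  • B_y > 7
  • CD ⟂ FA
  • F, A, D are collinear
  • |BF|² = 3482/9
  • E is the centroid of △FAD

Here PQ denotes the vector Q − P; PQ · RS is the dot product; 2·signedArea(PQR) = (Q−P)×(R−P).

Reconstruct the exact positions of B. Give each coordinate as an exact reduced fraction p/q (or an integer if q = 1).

B = (1/3, 23/3)

1. B_x = 1/3  [line 100/17·x + 500/51·y + -11800/153 = 0 ∩ |BA|² = 872/9]
2. B_y = 23/3  [line 100/17·x + 500/51·y + -11800/153 = 0 ∩ |BA|² = 872/9]
   → B = (1/3, 23/3)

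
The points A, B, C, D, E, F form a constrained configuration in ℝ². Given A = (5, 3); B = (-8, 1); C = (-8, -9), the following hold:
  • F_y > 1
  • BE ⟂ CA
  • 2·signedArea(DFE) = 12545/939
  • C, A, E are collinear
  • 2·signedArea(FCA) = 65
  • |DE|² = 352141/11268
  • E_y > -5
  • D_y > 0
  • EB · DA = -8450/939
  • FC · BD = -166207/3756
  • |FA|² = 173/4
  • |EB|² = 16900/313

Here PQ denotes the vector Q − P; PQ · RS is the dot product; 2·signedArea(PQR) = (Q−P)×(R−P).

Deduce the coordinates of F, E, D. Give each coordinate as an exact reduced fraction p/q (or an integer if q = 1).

D = (101/626, 188/939)
E = (-944/313, -1377/313)
F = (-3/2, 2)

1. E_x = -944/313  [C, A, E are collinear ∩ BE ⟂ CA]
2. E_y = -1377/313  [C, A, E are collinear ∩ BE ⟂ CA]
   → E = (-944/313, -1377/313)
3. D_x = 101/626  [line 1560/313·x + -1690/313·y + 260/939 = 0 ∩ |DE|² = 352141/11268]
4. D_y = 188/939  [line 1560/313·x + -1690/313·y + 260/939 = 0 ∩ |DE|² = 352141/11268]
   → D = (101/626, 188/939)
5. F_x = -3/2  [2·signedArea(FCA) = 65 ∩ 2·signedArea(DFE) = 12545/939]
6. F_y = 2  [2·signedArea(FCA) = 65 ∩ 2·signedArea(DFE) = 12545/939]
   → F = (-3/2, 2)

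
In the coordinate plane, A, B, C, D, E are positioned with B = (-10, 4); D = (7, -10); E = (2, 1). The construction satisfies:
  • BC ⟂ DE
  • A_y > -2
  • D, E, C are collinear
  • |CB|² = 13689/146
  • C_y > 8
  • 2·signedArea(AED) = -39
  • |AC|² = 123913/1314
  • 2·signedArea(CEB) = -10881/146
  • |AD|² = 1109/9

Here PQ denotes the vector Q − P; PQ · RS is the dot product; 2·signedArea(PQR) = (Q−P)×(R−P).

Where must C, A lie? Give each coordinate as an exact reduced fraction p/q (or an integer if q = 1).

1. C_x = -173/146  [D, E, C are collinear ∩ BC ⟂ DE]
2. C_y = 1169/146  [D, E, C are collinear ∩ BC ⟂ DE]
   → C = (-173/146, 1169/146)
3. A_x = -1/3  [line 11·x + 5·y + 12 = 0 ∩ |AD|² = 1109/9]
4. A_y = -5/3  [line 11·x + 5·y + 12 = 0 ∩ |AD|² = 1109/9]
   → A = (-1/3, -5/3)

A = (-1/3, -5/3)
C = (-173/146, 1169/146)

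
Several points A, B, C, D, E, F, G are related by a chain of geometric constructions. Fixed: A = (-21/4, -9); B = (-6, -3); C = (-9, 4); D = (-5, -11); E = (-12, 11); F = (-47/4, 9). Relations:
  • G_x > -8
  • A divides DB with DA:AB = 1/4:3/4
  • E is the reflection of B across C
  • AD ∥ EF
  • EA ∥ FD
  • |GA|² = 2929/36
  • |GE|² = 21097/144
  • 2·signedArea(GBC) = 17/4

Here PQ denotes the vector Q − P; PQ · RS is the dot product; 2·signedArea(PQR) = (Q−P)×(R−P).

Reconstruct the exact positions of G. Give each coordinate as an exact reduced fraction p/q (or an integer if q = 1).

1. G_x = -31/4  [line -7·x + -3·y + -221/4 = 0 ∩ |GE|² = 21097/144]
2. G_y = -1/3  [line -7·x + -3·y + -221/4 = 0 ∩ |GE|² = 21097/144]
   → G = (-31/4, -1/3)

G = (-31/4, -1/3)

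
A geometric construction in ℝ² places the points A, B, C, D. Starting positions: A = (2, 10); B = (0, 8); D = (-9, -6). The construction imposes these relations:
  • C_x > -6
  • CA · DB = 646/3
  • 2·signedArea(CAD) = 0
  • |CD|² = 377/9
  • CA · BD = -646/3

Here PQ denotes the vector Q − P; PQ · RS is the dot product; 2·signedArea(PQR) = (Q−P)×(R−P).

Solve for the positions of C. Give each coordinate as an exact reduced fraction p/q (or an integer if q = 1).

1. C_x = -16/3  [2·signedArea(CAD) = 0 ∩ CA · DB = 646/3]
2. C_y = -2/3  [2·signedArea(CAD) = 0 ∩ CA · DB = 646/3]
   → C = (-16/3, -2/3)

C = (-16/3, -2/3)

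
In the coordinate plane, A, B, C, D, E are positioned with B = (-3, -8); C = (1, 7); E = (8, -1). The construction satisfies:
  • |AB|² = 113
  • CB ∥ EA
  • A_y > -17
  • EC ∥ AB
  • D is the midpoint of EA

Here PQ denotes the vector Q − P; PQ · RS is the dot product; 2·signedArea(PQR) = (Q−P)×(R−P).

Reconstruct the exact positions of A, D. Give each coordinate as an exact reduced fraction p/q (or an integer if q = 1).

A = (4, -16)
D = (6, -17/2)

1. A_x = 4  [EC ∥ AB ∩ CB ∥ EA]
2. A_y = -16  [EC ∥ AB ∩ CB ∥ EA]
   → A = (4, -16)
3. D_x = 6  [D is the midpoint of EA]
4. D_y = -17/2  [D is the midpoint of EA]
   → D = (6, -17/2)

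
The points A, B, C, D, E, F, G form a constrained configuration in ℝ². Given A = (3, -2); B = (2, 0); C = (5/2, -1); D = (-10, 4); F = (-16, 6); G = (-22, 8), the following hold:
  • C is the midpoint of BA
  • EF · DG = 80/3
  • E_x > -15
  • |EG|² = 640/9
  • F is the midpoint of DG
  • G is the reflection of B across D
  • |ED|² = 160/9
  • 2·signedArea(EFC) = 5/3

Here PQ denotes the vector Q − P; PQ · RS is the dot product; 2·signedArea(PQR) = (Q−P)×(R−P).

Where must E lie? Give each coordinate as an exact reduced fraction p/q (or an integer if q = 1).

E = (-14, 16/3)

1. E_x = -14  [2·signedArea(EFC) = 5/3 ∩ EF · DG = 80/3]
2. E_y = 16/3  [2·signedArea(EFC) = 5/3 ∩ EF · DG = 80/3]
   → E = (-14, 16/3)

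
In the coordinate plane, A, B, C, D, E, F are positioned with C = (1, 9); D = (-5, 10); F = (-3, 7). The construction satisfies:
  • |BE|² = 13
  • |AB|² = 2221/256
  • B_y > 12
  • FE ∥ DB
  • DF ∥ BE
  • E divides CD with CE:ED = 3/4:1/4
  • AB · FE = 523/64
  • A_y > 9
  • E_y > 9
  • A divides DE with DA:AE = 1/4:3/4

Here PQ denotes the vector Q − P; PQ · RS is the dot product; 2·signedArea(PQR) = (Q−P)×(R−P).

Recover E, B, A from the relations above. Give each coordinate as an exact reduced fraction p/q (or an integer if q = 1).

1. E_x = -7/2  [E divides CD with CE:ED = 3/4:1/4]
2. E_y = 39/4  [E divides CD with CE:ED = 3/4:1/4]
   → E = (-7/2, 39/4)
3. B_x = -11/2  [DF ∥ BE ∩ FE ∥ DB]
4. B_y = 51/4  [DF ∥ BE ∩ FE ∥ DB]
   → B = (-11/2, 51/4)
5. A_x = -37/8  [A divides DE with DA:AE = 1/4:3/4]
6. A_y = 159/16  [A divides DE with DA:AE = 1/4:3/4]
   → A = (-37/8, 159/16)

A = (-37/8, 159/16)
B = (-11/2, 51/4)
E = (-7/2, 39/4)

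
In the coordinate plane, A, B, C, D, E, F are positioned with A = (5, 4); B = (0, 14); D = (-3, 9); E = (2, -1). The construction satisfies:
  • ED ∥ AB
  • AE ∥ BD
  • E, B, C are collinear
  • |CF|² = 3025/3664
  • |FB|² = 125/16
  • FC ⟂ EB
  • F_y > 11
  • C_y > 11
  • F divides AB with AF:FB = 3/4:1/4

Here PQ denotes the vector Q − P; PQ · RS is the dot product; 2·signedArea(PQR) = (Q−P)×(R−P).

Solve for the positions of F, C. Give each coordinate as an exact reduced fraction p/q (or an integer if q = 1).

1. F_x = 5/4  [F divides AB with AF:FB = 3/4:1/4]
2. F_y = 23/2  [F divides AB with AF:FB = 3/4:1/4]
   → F = (5/4, 23/2)
3. C_x = 80/229  [E, B, C are collinear ∩ FC ⟂ EB]
4. C_y = 2606/229  [E, B, C are collinear ∩ FC ⟂ EB]
   → C = (80/229, 2606/229)

C = (80/229, 2606/229)
F = (5/4, 23/2)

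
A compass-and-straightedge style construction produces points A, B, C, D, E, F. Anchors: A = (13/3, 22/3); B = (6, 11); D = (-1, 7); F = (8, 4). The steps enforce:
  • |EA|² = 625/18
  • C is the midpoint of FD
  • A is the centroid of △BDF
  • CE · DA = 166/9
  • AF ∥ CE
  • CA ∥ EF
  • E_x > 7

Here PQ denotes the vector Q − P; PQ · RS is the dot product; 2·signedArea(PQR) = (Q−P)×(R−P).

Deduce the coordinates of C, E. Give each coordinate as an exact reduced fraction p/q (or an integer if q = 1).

1. C_x = 7/2  [C is the midpoint of FD]
2. C_y = 11/2  [C is the midpoint of FD]
   → C = (7/2, 11/2)
3. E_x = 43/6  [CA ∥ EF ∩ AF ∥ CE]
4. E_y = 13/6  [CA ∥ EF ∩ AF ∥ CE]
   → E = (43/6, 13/6)

C = (7/2, 11/2)
E = (43/6, 13/6)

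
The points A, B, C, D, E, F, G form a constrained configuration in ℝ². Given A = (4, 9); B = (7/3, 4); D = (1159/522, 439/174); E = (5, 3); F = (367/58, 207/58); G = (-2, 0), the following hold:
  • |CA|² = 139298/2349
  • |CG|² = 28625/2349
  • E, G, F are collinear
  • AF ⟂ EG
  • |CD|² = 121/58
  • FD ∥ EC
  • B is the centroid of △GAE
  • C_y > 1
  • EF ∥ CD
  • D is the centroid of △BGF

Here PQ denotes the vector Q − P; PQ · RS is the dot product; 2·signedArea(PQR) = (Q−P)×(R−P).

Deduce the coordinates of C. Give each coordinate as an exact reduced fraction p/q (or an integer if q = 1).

1. C_x = 233/261  [EF ∥ CD ∩ FD ∥ EC]
2. C_y = 170/87  [EF ∥ CD ∩ FD ∥ EC]
   → C = (233/261, 170/87)

C = (233/261, 170/87)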